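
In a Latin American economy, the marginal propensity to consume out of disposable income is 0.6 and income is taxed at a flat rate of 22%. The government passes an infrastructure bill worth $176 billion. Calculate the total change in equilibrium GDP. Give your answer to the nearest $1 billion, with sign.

+$331 billion

Expenditure multiplier = 1/(1 − c(1−t)) = 1/(1 − 0.6×0.78) = 1/0.532 ≈ 1.88.
ΔY = k × ΔG = (+$176 billion) / 0.532 ≈ +$331 billion.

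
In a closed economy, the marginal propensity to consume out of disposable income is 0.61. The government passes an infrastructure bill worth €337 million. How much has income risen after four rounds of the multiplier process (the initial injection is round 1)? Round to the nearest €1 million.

€744 million

Round 1 adds ΔG = €337 million; each later round is MPC = 0.61 times the previous.
After 4 rounds: 337 + 205.57 + 125.3977 + 76.492597 = ΔG·(1 − c^4)/(1 − c) = 337 × (1 − 0.13845841)/0.39 ≈ €744 million.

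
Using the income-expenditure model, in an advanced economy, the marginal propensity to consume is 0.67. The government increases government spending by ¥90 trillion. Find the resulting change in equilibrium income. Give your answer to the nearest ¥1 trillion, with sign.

+¥273 trillion

Expenditure multiplier = 1/(1 − MPC) = 1/(1 − 0.67) = 1/0.33 ≈ 3.03.
ΔY = k × ΔG = (+¥90 trillion) / 0.33 ≈ +¥273 trillion.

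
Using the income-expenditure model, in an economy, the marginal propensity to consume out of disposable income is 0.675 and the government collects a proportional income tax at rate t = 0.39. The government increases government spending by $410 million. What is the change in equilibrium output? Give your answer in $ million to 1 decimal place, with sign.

Government-spending multiplier = 1/(1 − c(1−t)) = 1/(1 − 0.675×0.61) = 1/0.58825 ≈ 1.7.
ΔY = k × ΔG = (+$410 million) / 0.58825 ≈ +$697 million.

+$697.0 million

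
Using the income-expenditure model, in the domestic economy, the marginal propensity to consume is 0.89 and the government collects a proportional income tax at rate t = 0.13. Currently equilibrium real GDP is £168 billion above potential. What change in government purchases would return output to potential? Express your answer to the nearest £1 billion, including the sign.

Spending multiplier = 1/(1 − c(1−t)) = 1/(1 − 0.89×0.87) = 1/0.2257 ≈ 4.431.
Need ΔY = −£168 billion, so ΔG = ΔY/k = (−£168 billion) × 0.2257 ≈ −£38 billion.
The government should cut government purchases by £38 billion.

−£38 billion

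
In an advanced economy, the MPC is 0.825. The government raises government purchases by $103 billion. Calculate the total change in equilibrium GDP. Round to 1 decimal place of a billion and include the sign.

Government-spending multiplier = 1/(1 − MPC) = 1/(1 − 0.825) = 1/0.175 ≈ 5.714.
ΔY = k × ΔG = (+$103 billion) / 0.175 ≈ +$588.6 billion.

+$588.6 billion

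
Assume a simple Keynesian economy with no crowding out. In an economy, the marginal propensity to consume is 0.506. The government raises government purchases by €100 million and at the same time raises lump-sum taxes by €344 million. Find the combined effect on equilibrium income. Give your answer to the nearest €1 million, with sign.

−€150 million

Expenditure multiplier = 1/(1 − MPC) = 1/(1 − 0.506) = 1/0.494 ≈ 2.024.
ΔG contributes k·ΔG = (+€100 million) / 0.494 ≈ +€202.4 million.
ΔT of +€344 million changes first-round spending by −c·ΔT = −€174.064 million, contributing k·(−c·ΔT) = (−€174.064 million) / 0.494 ≈ −€352.4 million.
Net ΔY = k(ΔG − c·ΔT) = (−€74.064 million) / 0.494 ≈ −€150 million.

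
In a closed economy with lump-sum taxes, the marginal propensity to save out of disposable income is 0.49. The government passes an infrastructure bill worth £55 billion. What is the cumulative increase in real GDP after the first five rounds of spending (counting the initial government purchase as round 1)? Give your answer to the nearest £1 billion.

£108 billion

MPC = 1 − MPS = 1 − 0.49 = 0.51.
Round 1 adds ΔG = £55 billion; each later round is MPC = 0.51 times the previous.
After 5 rounds: 55 + 28.05 + 14.3055 + 7.295805 + 3.72086055 = ΔG·(1 − c^5)/(1 − c) = 55 × (1 − 0.0345025251)/0.49 ≈ £108 billion.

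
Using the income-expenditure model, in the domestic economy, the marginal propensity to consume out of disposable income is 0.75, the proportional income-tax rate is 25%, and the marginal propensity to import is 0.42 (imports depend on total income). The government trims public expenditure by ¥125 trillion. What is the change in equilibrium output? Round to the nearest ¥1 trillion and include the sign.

−¥146 trillion

Government-spending multiplier = 1/(1 − c(1−t) + m) = 1/(1 − 0.75×0.75 + 0.42) = 1/0.8575 ≈ 1.166.
ΔY = k × ΔG = (−¥125 trillion) / 0.8575 ≈ −¥146 trillion.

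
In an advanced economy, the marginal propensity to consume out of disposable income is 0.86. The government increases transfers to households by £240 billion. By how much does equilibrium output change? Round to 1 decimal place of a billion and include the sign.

The transfer change shifts disposable income by +£240 billion, so first-round consumption changes by c·ΔTR = 0.86 × (+£240 billion) = +£206.4 billion.
Expenditure multiplier = 1/(1 − MPC) = 1/(1 − 0.86) = 1/0.14 ≈ 7.143.
The transfer multiplier is c × k ≈ 6.143, so ΔY = k × (c·ΔTR) = (+£206.4 billion) / 0.14 ≈ +£1,474.3 billion.

+£1,474.3 billion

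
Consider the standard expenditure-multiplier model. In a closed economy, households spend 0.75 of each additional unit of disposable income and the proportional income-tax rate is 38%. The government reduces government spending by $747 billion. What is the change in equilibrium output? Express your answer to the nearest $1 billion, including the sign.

Expenditure multiplier = 1/(1 − c(1−t)) = 1/(1 − 0.75×0.62) = 1/0.535 ≈ 1.869.
ΔY = k × ΔG = (−$747 billion) / 0.535 ≈ −$1,396 billion.

−$1,396 billion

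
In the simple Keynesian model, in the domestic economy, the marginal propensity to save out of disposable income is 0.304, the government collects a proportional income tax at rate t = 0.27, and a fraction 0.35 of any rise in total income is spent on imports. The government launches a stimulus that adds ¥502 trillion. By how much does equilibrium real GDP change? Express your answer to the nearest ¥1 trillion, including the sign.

MPC = 1 − MPS = 1 − 0.304 = 0.696.
Spending multiplier = 1/(1 − c(1−t) + m) = 1/(1 − 0.696×0.73 + 0.35) = 1/0.84192 ≈ 1.188.
ΔY = k × ΔG = (+¥502 trillion) / 0.84192 ≈ +¥596 trillion.

+¥596 trillion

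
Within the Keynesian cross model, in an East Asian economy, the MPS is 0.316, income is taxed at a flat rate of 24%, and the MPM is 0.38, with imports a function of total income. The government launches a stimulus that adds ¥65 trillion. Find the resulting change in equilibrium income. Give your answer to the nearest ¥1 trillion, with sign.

+¥76 trillion

MPC = 1 − MPS = 1 − 0.316 = 0.684.
Government-spending multiplier = 1/(1 − c(1−t) + m) = 1/(1 − 0.684×0.76 + 0.38) = 1/0.86016 ≈ 1.163.
ΔY = k × ΔG = (+¥65 trillion) / 0.86016 ≈ +¥76 trillion.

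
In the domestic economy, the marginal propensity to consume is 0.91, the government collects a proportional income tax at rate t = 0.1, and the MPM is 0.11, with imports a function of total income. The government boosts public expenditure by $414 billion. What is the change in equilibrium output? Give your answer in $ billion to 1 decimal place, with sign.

Expenditure multiplier = 1/(1 − c(1−t) + m) = 1/(1 − 0.91×0.9 + 0.11) = 1/0.291 ≈ 3.436.
ΔY = k × ΔG = (+$414 billion) / 0.291 ≈ +$1,422.7 billion.

+$1,422.7 billion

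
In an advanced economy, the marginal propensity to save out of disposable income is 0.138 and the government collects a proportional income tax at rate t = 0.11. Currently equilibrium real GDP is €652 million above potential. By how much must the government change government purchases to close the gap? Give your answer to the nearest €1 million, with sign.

MPC = 1 − MPS = 1 − 0.138 = 0.862.
Spending multiplier = 1/(1 − c(1−t)) = 1/(1 − 0.862×0.89) = 1/0.23282 ≈ 4.295.
Need ΔY = −€652 million, so ΔG = ΔY/k = (−€652 million) × 0.23282 ≈ −€152 million.
The government should cut government purchases by €152 million.

−€152 million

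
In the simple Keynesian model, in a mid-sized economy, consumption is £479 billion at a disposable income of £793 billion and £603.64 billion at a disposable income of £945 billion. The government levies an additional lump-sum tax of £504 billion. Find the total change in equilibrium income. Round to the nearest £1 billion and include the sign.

−£2,296 billion

MPC = ΔC/ΔYd = (603.64 − 479)/(945 − 793) = 124.64/152 = 0.82.
A lump-sum tax change of +£504 billion shifts disposable income by −£504 billion; first-round consumption changes by −c × ΔT = −0.82 × (+£504 billion) = −£413.28 billion.
Expenditure multiplier = 1/(1 − MPC) = 1/(1 − 0.82) = 1/0.18 ≈ 5.556.
The tax multiplier is −c × k ≈ −4.556, so ΔY = k × (−c·ΔT) = (−£413.28 billion) / 0.18 = −£2,296 billion.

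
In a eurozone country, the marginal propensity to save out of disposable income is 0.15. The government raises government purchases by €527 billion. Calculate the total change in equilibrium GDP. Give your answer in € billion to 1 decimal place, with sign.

+€3,513.3 billion

MPC = 1 − MPS = 1 − 0.15 = 0.85.
Spending multiplier = 1/(1 − MPC) = 1/(1 − 0.85) = 1/0.15 ≈ 6.667.
ΔY = k × ΔG = (+€527 billion) / 0.15 ≈ +€3,513.3 billion.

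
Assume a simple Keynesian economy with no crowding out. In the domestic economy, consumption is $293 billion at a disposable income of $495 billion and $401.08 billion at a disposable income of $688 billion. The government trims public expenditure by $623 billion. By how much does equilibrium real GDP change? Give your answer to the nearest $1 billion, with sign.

−$1,416 billion

MPC = ΔC/ΔYd = (401.08 − 293)/(688 − 495) = 108.08/193 = 0.56.
Government-spending multiplier = 1/(1 − MPC) = 1/(1 − 0.56) = 1/0.44 ≈ 2.273.
ΔY = k × ΔG = (−$623 billion) / 0.44 ≈ −$1,416 billion.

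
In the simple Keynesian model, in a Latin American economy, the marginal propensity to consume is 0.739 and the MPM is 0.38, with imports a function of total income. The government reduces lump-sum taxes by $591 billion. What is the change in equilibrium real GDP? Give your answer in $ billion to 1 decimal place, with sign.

+$681.4 billion

A lump-sum tax change of −$591 billion shifts disposable income by +$591 billion; first-round consumption changes by −c × ΔT = −0.739 × (−$591 billion) = +$436.749 billion.
Expenditure multiplier = 1/(1 − c + m) = 1/(1 − 0.739 + 0.38) = 1/0.641 ≈ 1.56.
The tax multiplier is −c × k ≈ −1.153, so ΔY = k × (−c·ΔT) = (+$436.749 billion) / 0.641 ≈ +$681.4 billion.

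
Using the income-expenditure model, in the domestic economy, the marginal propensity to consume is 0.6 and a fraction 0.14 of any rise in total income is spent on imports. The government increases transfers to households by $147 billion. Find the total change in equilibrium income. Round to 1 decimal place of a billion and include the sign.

+$163.3 billion

The transfer change shifts disposable income by +$147 billion, so first-round consumption changes by c·ΔTR = 0.6 × (+$147 billion) = +$88.2 billion.
Expenditure multiplier = 1/(1 − c + m) = 1/(1 − 0.6 + 0.14) = 1/0.54 ≈ 1.852.
The transfer multiplier is c × k ≈ 1.111, so ΔY = k × (c·ΔTR) = (+$88.2 billion) / 0.54 ≈ +$163.3 billion.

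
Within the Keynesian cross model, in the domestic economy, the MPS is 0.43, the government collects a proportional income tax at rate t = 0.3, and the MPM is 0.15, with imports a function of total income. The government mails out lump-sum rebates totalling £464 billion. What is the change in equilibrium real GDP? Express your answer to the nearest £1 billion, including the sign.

MPC = 1 − MPS = 1 − 0.43 = 0.57.
A lump-sum tax change of −£464 billion shifts disposable income by +£464 billion; first-round consumption changes by −c × ΔT = −0.57 × (−£464 billion) = +£264.48 billion.
Expenditure multiplier = 1/(1 − c(1−t) + m) = 1/(1 − 0.57×0.7 + 0.15) = 1/0.751 ≈ 1.332.
The tax multiplier is −c × k ≈ −0.759, so ΔY = k × (−c·ΔT) = (+£264.48 billion) / 0.751 ≈ +£352 billion.

+£352 billion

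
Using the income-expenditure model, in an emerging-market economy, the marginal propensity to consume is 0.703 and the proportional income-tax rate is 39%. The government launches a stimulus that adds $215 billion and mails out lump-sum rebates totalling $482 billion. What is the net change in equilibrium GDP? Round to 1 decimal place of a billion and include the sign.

+$969.7 billion

Expenditure multiplier = 1/(1 − c(1−t)) = 1/(1 − 0.703×0.61) = 1/0.57117 ≈ 1.751.
ΔG contributes k·ΔG = (+$215 billion) / 0.57117 ≈ +$376.4 billion.
ΔT of −$482 billion changes first-round spending by −c·ΔT = +$338.846 billion, contributing k·(−c·ΔT) = (+$338.846 billion) / 0.57117 ≈ +$593.2 billion.
Net ΔY = k(ΔG − c·ΔT) = (+$553.846 billion) / 0.57117 ≈ +$969.7 billion.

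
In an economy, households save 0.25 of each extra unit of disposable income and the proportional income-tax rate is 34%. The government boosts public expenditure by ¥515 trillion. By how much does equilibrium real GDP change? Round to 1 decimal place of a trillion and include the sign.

+¥1,019.8 trillion

MPC = 1 − MPS = 1 − 0.25 = 0.75.
Spending multiplier = 1/(1 − c(1−t)) = 1/(1 − 0.75×0.66) = 1/0.505 ≈ 1.98.
ΔY = k × ΔG = (+¥515 trillion) / 0.505 ≈ +¥1,019.8 trillion.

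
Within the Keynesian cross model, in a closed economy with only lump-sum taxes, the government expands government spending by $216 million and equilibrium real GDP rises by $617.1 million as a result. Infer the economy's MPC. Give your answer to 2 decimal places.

0.65

Implied spending multiplier k = ΔY/ΔG = 617.1/216 ≈ 2.8569.
Since k = 1/(1 − MPC), MPC = 1 − 1/k = 1 − ΔG/ΔY = 1 − 216/617.1 ≈ 0.65.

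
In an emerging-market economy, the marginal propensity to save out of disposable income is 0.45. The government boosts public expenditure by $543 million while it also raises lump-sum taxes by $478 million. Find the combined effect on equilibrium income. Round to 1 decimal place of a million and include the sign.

MPC = 1 − MPS = 1 − 0.45 = 0.55.
Expenditure multiplier = 1/(1 − MPC) = 1/(1 − 0.55) = 1/0.45 ≈ 2.222.
ΔG contributes k·ΔG = (+$543 million) / 0.45 ≈ +$1,206.7 million.
ΔT of +$478 million changes first-round spending by −c·ΔT = −$262.9 million, contributing k·(−c·ΔT) = (−$262.9 million) / 0.45 ≈ −$584.2 million.
Net ΔY = k(ΔG − c·ΔT) = (+$280.1 million) / 0.45 ≈ +$622.4 million.

+$622.4 million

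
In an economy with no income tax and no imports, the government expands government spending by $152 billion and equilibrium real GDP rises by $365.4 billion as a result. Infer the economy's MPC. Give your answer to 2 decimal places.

Implied spending multiplier k = ΔY/ΔG = 365.4/152 ≈ 2.4039.
Since k = 1/(1 − MPC), MPC = 1 − 1/k = 1 − ΔG/ΔY = 1 − 152/365.4 ≈ 0.58.

0.58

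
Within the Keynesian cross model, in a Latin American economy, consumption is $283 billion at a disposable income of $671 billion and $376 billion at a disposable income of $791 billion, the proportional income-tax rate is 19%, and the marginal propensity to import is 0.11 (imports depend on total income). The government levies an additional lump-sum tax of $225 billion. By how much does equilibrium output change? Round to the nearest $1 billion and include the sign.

MPC = ΔC/ΔYd = (376 − 283)/(791 − 671) = 93/120 = 0.775.
A lump-sum tax change of +$225 billion shifts disposable income by −$225 billion; first-round consumption changes by −c × ΔT = −0.775 × (+$225 billion) = −$174.375 billion.
Expenditure multiplier = 1/(1 − c(1−t) + m) = 1/(1 − 0.775×0.81 + 0.11) = 1/0.48225 ≈ 2.074.
The tax multiplier is −c × k ≈ −1.607, so ΔY = k × (−c·ΔT) = (−$174.375 billion) / 0.48225 ≈ −$362 billion.

−$362 billion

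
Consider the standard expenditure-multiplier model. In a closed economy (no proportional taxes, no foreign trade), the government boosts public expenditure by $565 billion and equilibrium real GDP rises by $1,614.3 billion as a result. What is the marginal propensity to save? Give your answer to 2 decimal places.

Implied spending multiplier k = ΔY/ΔG = 1,614.3/565 ≈ 2.8572.
Since k = 1/(1 − MPC), MPC = 1 − 1/k = 1 − ΔG/ΔY = 1 − 565/1,614.3 ≈ 0.65.
MPS = 1 − MPC = 0.35.

0.35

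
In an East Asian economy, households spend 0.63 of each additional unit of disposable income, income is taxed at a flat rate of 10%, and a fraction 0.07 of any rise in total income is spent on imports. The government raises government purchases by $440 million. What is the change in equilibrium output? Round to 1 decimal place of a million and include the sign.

+$874.8 million

Government-spending multiplier = 1/(1 − c(1−t) + m) = 1/(1 − 0.63×0.9 + 0.07) = 1/0.503 ≈ 1.988.
ΔY = k × ΔG = (+$440 million) / 0.503 ≈ +$874.8 million.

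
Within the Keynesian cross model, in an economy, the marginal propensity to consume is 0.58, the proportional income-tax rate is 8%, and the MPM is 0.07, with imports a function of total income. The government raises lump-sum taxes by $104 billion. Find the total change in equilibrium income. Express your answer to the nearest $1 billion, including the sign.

−$112 billion

A lump-sum tax change of +$104 billion shifts disposable income by −$104 billion; first-round consumption changes by −c × ΔT = −0.58 × (+$104 billion) = −$60.32 billion.
Expenditure multiplier = 1/(1 − c(1−t) + m) = 1/(1 − 0.58×0.92 + 0.07) = 1/0.5364 ≈ 1.864.
The tax multiplier is −c × k ≈ −1.081, so ΔY = k × (−c·ΔT) = (−$60.32 billion) / 0.5364 ≈ −$112 billion.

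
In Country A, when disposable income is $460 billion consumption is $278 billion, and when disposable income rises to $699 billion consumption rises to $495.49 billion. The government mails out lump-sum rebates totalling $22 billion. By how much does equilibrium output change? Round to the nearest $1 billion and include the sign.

+$222 billion

MPC = ΔC/ΔYd = (495.49 − 278)/(699 − 460) = 217.49/239 = 0.91.
A lump-sum tax change of −$22 billion shifts disposable income by +$22 billion; first-round consumption changes by −c × ΔT = −0.91 × (−$22 billion) = +$20.02 billion.
Expenditure multiplier = 1/(1 − MPC) = 1/(1 − 0.91) = 1/0.09 ≈ 11.111.
The tax multiplier is −c × k ≈ −10.111, so ΔY = k × (−c·ΔT) = (+$20.02 billion) / 0.09 ≈ +$222 billion.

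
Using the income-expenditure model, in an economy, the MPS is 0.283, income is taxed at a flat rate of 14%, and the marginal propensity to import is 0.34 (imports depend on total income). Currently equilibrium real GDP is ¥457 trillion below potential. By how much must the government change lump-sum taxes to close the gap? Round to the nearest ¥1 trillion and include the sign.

−¥461 trillion

MPC = 1 − MPS = 1 − 0.283 = 0.717.
Spending multiplier = 1/(1 − c(1−t) + m) = 1/(1 − 0.717×0.86 + 0.34) = 1/0.72338 ≈ 1.382.
Tax multiplier = −c·k = −0.717/0.72338 ≈ −0.991. Need ΔY = +¥457 trillion, so ΔT = ΔY/(−c·k) = −(+¥457 trillion) × 0.72338 / 0.717 ≈ −¥461 trillion.
The government should cut lump-sum taxes by ¥461 trillion.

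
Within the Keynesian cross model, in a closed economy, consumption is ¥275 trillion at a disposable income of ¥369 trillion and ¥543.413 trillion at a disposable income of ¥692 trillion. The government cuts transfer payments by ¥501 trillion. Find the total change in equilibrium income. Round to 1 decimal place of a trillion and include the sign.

MPC = ΔC/ΔYd = (543.413 − 275)/(692 − 369) = 268.413/323 = 0.831.
The transfer change shifts disposable income by −¥501 trillion, so first-round consumption changes by c·ΔTR = 0.831 × (−¥501 trillion) = −¥416.331 trillion.
Expenditure multiplier = 1/(1 − MPC) = 1/(1 − 0.831) = 1/0.169 ≈ 5.917.
The transfer multiplier is c × k ≈ 4.917, so ΔY = k × (c·ΔTR) = (−¥416.331 trillion) / 0.169 ≈ −¥2,463.5 trillion.

−¥2,463.5 trillion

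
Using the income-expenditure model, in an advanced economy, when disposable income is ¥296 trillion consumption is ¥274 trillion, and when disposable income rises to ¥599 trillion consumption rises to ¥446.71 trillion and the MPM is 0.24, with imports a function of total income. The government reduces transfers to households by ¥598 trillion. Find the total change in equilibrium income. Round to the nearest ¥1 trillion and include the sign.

−¥509 trillion

MPC = ΔC/ΔYd = (446.71 − 274)/(599 − 296) = 172.71/303 = 0.57.
The transfer change shifts disposable income by −¥598 trillion, so first-round consumption changes by c·ΔTR = 0.57 × (−¥598 trillion) = −¥340.86 trillion.
Expenditure multiplier = 1/(1 − c + m) = 1/(1 − 0.57 + 0.24) = 1/0.67 ≈ 1.493.
The transfer multiplier is c × k ≈ 0.851, so ΔY = k × (c·ΔTR) = (−¥340.86 trillion) / 0.67 ≈ −¥509 trillion.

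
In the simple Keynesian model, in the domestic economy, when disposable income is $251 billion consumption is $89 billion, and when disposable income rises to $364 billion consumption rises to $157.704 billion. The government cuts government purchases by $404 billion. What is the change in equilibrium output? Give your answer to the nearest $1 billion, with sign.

MPC = ΔC/ΔYd = (157.704 − 89)/(364 − 251) = 68.704/113 = 0.608.
Government-spending multiplier = 1/(1 − MPC) = 1/(1 − 0.608) = 1/0.392 ≈ 2.551.
ΔY = k × ΔG = (−$404 billion) / 0.392 ≈ −$1,031 billion.

−$1,031 billion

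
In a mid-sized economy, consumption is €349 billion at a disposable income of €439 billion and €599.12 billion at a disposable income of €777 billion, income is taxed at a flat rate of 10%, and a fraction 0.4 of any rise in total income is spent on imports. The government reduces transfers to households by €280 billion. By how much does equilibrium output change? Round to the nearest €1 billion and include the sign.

MPC = ΔC/ΔYd = (599.12 − 349)/(777 − 439) = 250.12/338 = 0.74.
The transfer change shifts disposable income by −€280 billion, so first-round consumption changes by c·ΔTR = 0.74 × (−€280 billion) = −€207.2 billion.
Expenditure multiplier = 1/(1 − c(1−t) + m) = 1/(1 − 0.74×0.9 + 0.4) = 1/0.734 ≈ 1.362.
The transfer multiplier is c × k ≈ 1.008, so ΔY = k × (c·ΔTR) = (−€207.2 billion) / 0.734 ≈ −€282 billion.

−€282 billion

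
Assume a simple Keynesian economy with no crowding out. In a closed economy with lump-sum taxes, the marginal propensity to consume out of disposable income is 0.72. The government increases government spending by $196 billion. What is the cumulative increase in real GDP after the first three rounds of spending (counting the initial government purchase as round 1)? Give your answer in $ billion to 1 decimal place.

Round 1 adds ΔG = $196 billion; each later round is MPC = 0.72 times the previous.
After 3 rounds: 196 + 141.12 + 101.6064 = ΔG·(1 − c^3)/(1 − c) = 196 × (1 − 0.373248)/0.28 ≈ $438.7 billion.

$438.7 billion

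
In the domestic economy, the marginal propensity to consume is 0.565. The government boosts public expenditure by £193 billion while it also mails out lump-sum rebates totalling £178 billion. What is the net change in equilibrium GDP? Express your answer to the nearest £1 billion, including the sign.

Expenditure multiplier = 1/(1 − MPC) = 1/(1 − 0.565) = 1/0.435 ≈ 2.299.
ΔG contributes k·ΔG = (+£193 billion) / 0.435 ≈ +£443.7 billion.
ΔT of −£178 billion changes first-round spending by −c·ΔT = +£100.57 billion, contributing k·(−c·ΔT) = (+£100.57 billion) / 0.435 ≈ +£231.2 billion.
Net ΔY = k(ΔG − c·ΔT) = (+£293.57 billion) / 0.435 ≈ +£675 billion.

+£675 billion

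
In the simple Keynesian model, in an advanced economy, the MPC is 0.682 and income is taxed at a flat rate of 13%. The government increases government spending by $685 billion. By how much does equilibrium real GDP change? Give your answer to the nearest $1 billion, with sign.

Government-spending multiplier = 1/(1 − c(1−t)) = 1/(1 − 0.682×0.87) = 1/0.40666 ≈ 2.459.
ΔY = k × ΔG = (+$685 billion) / 0.40666 ≈ +$1,684 billion.

+$1,684 billion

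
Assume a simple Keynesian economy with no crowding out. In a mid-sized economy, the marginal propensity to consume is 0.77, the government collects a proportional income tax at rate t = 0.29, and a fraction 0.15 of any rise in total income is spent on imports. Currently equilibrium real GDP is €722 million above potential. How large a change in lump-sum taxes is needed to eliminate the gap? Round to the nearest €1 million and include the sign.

+€566 million

Spending multiplier = 1/(1 − c(1−t) + m) = 1/(1 − 0.77×0.71 + 0.15) = 1/0.6033 ≈ 1.658.
Tax multiplier = −c·k = −0.77/0.6033 ≈ −1.276. Need ΔY = −€722 million, so ΔT = ΔY/(−c·k) = −(−€722 million) × 0.6033 / 0.77 ≈ +€566 million.
The government should raise lump-sum taxes by €566 million.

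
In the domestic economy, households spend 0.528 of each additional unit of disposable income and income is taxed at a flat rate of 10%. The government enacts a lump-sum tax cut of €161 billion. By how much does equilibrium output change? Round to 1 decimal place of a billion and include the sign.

A lump-sum tax change of −€161 billion shifts disposable income by +€161 billion; first-round consumption changes by −c × ΔT = −0.528 × (−€161 billion) = +€85.008 billion.
Expenditure multiplier = 1/(1 − c(1−t)) = 1/(1 − 0.528×0.9) = 1/0.5248 ≈ 1.905.
The tax multiplier is −c × k ≈ −1.006, so ΔY = k × (−c·ΔT) = (+€85.008 billion) / 0.5248 ≈ +€162 billion.

+€162.0 billion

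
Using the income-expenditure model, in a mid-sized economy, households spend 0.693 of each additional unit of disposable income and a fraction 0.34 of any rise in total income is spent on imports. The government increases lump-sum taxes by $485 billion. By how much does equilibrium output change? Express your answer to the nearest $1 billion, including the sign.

A lump-sum tax change of +$485 billion shifts disposable income by −$485 billion; first-round consumption changes by −c × ΔT = −0.693 × (+$485 billion) = −$336.105 billion.
Expenditure multiplier = 1/(1 − c + m) = 1/(1 − 0.693 + 0.34) = 1/0.647 ≈ 1.546.
The tax multiplier is −c × k ≈ −1.071, so ΔY = k × (−c·ΔT) = (−$336.105 billion) / 0.647 ≈ −$519 billion.

−$519 billion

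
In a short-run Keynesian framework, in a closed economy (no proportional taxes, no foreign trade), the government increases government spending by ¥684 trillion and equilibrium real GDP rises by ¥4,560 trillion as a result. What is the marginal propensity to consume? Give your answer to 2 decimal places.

Implied spending multiplier k = ΔY/ΔG = 4,560/684 ≈ 6.6667.
Since k = 1/(1 − MPC), MPC = 1 − 1/k = 1 − ΔG/ΔY = 1 − 684/4,560 = 0.85.

0.85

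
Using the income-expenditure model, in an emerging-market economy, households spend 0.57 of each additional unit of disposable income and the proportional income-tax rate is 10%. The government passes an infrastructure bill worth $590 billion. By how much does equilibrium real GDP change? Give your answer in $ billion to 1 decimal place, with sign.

Expenditure multiplier = 1/(1 − c(1−t)) = 1/(1 − 0.57×0.9) = 1/0.487 ≈ 2.053.
ΔY = k × ΔG = (+$590 billion) / 0.487 ≈ +$1,211.5 billion.

+$1,211.5 billion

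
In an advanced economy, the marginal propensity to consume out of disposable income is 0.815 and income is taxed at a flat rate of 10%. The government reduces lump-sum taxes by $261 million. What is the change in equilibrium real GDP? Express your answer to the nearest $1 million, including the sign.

+$798 million

A lump-sum tax change of −$261 million shifts disposable income by +$261 million; first-round consumption changes by −c × ΔT = −0.815 × (−$261 million) = +$212.715 million.
Expenditure multiplier = 1/(1 − c(1−t)) = 1/(1 − 0.815×0.9) = 1/0.2665 ≈ 3.752.
The tax multiplier is −c × k ≈ −3.058, so ΔY = k × (−c·ΔT) = (+$212.715 million) / 0.2665 ≈ +$798 million.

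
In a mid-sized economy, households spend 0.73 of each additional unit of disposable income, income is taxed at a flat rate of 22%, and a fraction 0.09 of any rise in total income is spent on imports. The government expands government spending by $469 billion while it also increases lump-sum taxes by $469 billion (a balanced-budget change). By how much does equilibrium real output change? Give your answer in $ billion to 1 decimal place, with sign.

+$243.2 billion

Expenditure multiplier = 1/(1 − c(1−t) + m) = 1/(1 − 0.73×0.78 + 0.09) = 1/0.5206 ≈ 1.921.
ΔG contributes k·ΔG = (+$469 billion) / 0.5206 ≈ +$900.9 billion.
ΔT of +$469 billion changes first-round spending by −c·ΔT = −$342.37 billion, contributing k·(−c·ΔT) = (−$342.37 billion) / 0.5206 ≈ −$657.6 billion.
Net ΔY = k(ΔG − c·ΔT) = (+$126.63 billion) / 0.5206 ≈ +$243.2 billion.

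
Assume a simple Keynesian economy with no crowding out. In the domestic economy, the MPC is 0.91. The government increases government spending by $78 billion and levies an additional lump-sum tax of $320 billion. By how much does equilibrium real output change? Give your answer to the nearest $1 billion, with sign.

−$2,369 billion

Expenditure multiplier = 1/(1 − MPC) = 1/(1 − 0.91) = 1/0.09 ≈ 11.111.
ΔG contributes k·ΔG = (+$78 billion) / 0.09 ≈ +$866.7 billion.
ΔT of +$320 billion changes first-round spending by −c·ΔT = −$291.2 billion, contributing k·(−c·ΔT) = (−$291.2 billion) / 0.09 ≈ −$3,235.6 billion.
Net ΔY = k(ΔG − c·ΔT) = (−$213.2 billion) / 0.09 ≈ −$2,369 billion.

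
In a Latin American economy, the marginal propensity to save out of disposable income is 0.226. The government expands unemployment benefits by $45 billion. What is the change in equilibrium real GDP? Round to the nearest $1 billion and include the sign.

MPC = 1 − MPS = 1 − 0.226 = 0.774.
The transfer change shifts disposable income by +$45 billion, so first-round consumption changes by c·ΔTR = 0.774 × (+$45 billion) = +$34.83 billion.
Expenditure multiplier = 1/(1 − MPC) = 1/(1 − 0.774) = 1/0.226 ≈ 4.425.
The transfer multiplier is c × k ≈ 3.425, so ΔY = k × (c·ΔTR) = (+$34.83 billion) / 0.226 ≈ +$154 billion.

+$154 billion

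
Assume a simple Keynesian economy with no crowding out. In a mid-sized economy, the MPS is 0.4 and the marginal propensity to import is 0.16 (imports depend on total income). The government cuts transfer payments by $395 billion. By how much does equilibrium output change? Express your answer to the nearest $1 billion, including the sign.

MPC = 1 − MPS = 1 − 0.4 = 0.6.
The transfer change shifts disposable income by −$395 billion, so first-round consumption changes by c·ΔTR = 0.6 × (−$395 billion) = −$237 billion.
Expenditure multiplier = 1/(1 − c + m) = 1/(1 − 0.6 + 0.16) = 1/0.56 ≈ 1.786.
The transfer multiplier is c × k ≈ 1.071, so ΔY = k × (c·ΔTR) = (−$237 billion) / 0.56 ≈ −$423 billion.

−$423 billion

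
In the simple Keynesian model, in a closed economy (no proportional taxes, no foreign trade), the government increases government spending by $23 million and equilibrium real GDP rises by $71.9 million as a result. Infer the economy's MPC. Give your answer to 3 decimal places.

Implied spending multiplier k = ΔY/ΔG = 71.9/23 ≈ 3.1261.
Since k = 1/(1 − MPC), MPC = 1 − 1/k = 1 − ΔG/ΔY = 1 − 23/71.9 ≈ 0.680.

0.680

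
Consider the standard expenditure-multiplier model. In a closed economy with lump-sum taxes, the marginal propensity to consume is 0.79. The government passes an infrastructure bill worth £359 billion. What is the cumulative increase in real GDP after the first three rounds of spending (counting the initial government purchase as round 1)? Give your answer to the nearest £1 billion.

Round 1 adds ΔG = £359 billion; each later round is MPC = 0.79 times the previous.
After 3 rounds: 359 + 283.61 + 224.0519 = ΔG·(1 − c^3)/(1 − c) = 359 × (1 − 0.493039)/0.21 ≈ £867 billion.

£867 billion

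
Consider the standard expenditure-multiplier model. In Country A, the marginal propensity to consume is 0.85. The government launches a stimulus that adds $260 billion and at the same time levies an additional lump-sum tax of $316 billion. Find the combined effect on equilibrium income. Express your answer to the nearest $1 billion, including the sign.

Expenditure multiplier = 1/(1 − MPC) = 1/(1 − 0.85) = 1/0.15 ≈ 6.667.
ΔG contributes k·ΔG = (+$260 billion) / 0.15 ≈ +$1,733.3 billion.
ΔT of +$316 billion changes first-round spending by −c·ΔT = −$268.6 billion, contributing k·(−c·ΔT) = (−$268.6 billion) / 0.15 ≈ −$1,790.7 billion.
Net ΔY = k(ΔG − c·ΔT) = (−$8.6 billion) / 0.15 ≈ −$57 billion.

−$57 billion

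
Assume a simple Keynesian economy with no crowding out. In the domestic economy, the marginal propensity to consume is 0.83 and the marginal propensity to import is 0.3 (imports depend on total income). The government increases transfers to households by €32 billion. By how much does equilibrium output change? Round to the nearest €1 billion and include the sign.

+€57 billion

The transfer change shifts disposable income by +€32 billion, so first-round consumption changes by c·ΔTR = 0.83 × (+€32 billion) = +€26.56 billion.
Expenditure multiplier = 1/(1 − c + m) = 1/(1 − 0.83 + 0.3) = 1/0.47 ≈ 2.128.
The transfer multiplier is c × k ≈ 1.766, so ΔY = k × (c·ΔTR) = (+€26.56 billion) / 0.47 ≈ +€57 billion.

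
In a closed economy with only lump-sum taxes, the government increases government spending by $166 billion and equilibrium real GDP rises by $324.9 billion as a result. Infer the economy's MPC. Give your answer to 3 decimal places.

0.489

Implied spending multiplier k = ΔY/ΔG = 324.9/166 ≈ 1.9572.
Since k = 1/(1 − MPC), MPC = 1 − 1/k = 1 − ΔG/ΔY = 1 − 166/324.9 ≈ 0.489.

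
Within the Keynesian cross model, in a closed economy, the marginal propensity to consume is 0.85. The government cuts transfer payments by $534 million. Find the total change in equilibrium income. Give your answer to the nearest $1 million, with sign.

−$3,026 million

The transfer change shifts disposable income by −$534 million, so first-round consumption changes by c·ΔTR = 0.85 × (−$534 million) = −$453.9 million.
Expenditure multiplier = 1/(1 − MPC) = 1/(1 − 0.85) = 1/0.15 ≈ 6.667.
The transfer multiplier is c × k ≈ 5.667, so ΔY = k × (c·ΔTR) = (−$453.9 million) / 0.15 = −$3,026 million.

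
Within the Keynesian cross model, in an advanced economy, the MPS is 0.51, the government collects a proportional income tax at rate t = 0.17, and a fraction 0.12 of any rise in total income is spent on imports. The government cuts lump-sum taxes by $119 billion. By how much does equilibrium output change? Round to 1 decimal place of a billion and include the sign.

+$81.7 billion

MPC = 1 − MPS = 1 − 0.51 = 0.49.
A lump-sum tax change of −$119 billion shifts disposable income by +$119 billion; first-round consumption changes by −c × ΔT = −0.49 × (−$119 billion) = +$58.31 billion.
Expenditure multiplier = 1/(1 − c(1−t) + m) = 1/(1 − 0.49×0.83 + 0.12) = 1/0.7133 ≈ 1.402.
The tax multiplier is −c × k ≈ −0.687, so ΔY = k × (−c·ΔT) = (+$58.31 billion) / 0.7133 ≈ +$81.7 billion.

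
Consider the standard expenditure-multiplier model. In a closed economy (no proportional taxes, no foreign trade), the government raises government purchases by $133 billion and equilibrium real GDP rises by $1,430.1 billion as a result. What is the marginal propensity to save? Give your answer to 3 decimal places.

Implied spending multiplier k = ΔY/ΔG = 1,430.1/133 ≈ 10.7526.
Since k = 1/(1 − MPC), MPC = 1 − 1/k = 1 − ΔG/ΔY = 1 − 133/1,430.1 ≈ 0.907.
MPS = 1 − MPC = 0.093.

0.093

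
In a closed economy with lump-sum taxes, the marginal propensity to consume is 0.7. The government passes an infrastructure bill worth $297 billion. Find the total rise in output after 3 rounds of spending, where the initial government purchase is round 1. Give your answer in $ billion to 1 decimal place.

Round 1 adds ΔG = $297 billion; each later round is MPC = 0.7 times the previous.
After 3 rounds: 297 + 207.9 + 145.53 = ΔG·(1 − c^3)/(1 − c) = 297 × (1 − 0.343)/0.3 ≈ $650.4 billion.

$650.4 billion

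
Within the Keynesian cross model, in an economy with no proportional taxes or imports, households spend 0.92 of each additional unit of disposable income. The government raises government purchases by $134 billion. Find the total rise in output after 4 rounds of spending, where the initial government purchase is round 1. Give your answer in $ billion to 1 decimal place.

Round 1 adds ΔG = $134 billion; each later round is MPC = 0.92 times the previous.
After 4 rounds: 134 + 123.28 + 113.4176 + 104.344192 = ΔG·(1 − c^4)/(1 − c) = 134 × (1 − 0.71639296)/0.08 ≈ $475 billion.

$475.0 billion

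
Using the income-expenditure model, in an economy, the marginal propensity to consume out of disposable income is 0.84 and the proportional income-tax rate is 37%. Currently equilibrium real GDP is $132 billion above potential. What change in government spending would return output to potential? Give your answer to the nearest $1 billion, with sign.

Spending multiplier = 1/(1 − c(1−t)) = 1/(1 − 0.84×0.63) = 1/0.4708 ≈ 2.124.
Need ΔY = −$132 billion, so ΔG = ΔY/k = (−$132 billion) × 0.4708 ≈ −$62 billion.
The government should cut government spending by $62 billion.

−$62 billion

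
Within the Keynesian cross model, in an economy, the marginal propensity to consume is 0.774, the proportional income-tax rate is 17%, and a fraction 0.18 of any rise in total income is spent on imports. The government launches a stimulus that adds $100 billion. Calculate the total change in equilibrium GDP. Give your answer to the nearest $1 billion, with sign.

Expenditure multiplier = 1/(1 − c(1−t) + m) = 1/(1 − 0.774×0.83 + 0.18) = 1/0.53758 ≈ 1.86.
ΔY = k × ΔG = (+$100 billion) / 0.53758 ≈ +$186 billion.

+$186 billion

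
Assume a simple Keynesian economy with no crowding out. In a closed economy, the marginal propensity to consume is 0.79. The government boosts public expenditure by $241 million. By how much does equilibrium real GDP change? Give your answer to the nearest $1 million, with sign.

+$1,148 million

Government-spending multiplier = 1/(1 − MPC) = 1/(1 − 0.79) = 1/0.21 ≈ 4.762.
ΔY = k × ΔG = (+$241 million) / 0.21 ≈ +$1,148 million.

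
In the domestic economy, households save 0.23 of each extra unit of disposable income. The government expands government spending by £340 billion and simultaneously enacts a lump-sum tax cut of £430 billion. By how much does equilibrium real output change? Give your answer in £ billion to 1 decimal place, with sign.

+£2,917.8 billion

MPC = 1 − MPS = 1 − 0.23 = 0.77.
Expenditure multiplier = 1/(1 − MPC) = 1/(1 − 0.77) = 1/0.23 ≈ 4.348.
ΔG contributes k·ΔG = (+£340 billion) / 0.23 ≈ +£1,478.3 billion.
ΔT of −£430 billion changes first-round spending by −c·ΔT = +£331.1 billion, contributing k·(−c·ΔT) = (+£331.1 billion) / 0.23 ≈ +£1,439.6 billion.
Net ΔY = k(ΔG − c·ΔT) = (+£671.1 billion) / 0.23 ≈ +£2,917.8 billion.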